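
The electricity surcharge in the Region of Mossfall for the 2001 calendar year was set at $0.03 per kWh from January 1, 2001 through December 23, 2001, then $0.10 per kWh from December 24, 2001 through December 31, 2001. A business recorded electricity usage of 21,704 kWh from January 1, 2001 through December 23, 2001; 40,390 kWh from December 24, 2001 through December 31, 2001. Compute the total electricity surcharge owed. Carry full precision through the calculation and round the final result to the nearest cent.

$4,690.12

January 1 – December 23, 2001: 21,704 kWh at $0.03/kWh → $651.12
December 24 – December 31, 2001: 40,390 kWh at $0.10/kWh → $4,039.00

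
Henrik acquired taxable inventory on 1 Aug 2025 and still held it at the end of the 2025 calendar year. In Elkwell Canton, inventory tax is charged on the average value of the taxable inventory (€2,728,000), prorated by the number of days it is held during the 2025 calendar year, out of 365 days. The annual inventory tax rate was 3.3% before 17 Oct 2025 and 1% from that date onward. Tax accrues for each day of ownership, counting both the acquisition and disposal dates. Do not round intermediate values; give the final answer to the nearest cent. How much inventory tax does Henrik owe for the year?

€24,671.58

1 Aug – 16 Oct 2025: 77 days at 3.3% → €2,728,000 × 3.3% × 77/365 = €18,991.3644
17 Oct – 31 Dec 2025: 76 days at 1% → €2,728,000 × 1% × 76/365 = €5,680.2192
Total = €24,671.5836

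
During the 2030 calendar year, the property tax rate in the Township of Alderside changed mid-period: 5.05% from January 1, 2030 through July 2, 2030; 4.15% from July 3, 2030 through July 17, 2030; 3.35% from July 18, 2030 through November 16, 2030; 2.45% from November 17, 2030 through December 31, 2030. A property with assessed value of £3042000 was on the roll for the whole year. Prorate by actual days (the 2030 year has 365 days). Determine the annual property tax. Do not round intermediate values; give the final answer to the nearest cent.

£125459.58

January 1 – July 2, 2030: 183 days at 5.05% → £3042000 × 5.05% × 183/365 = £77020.9397
July 3 – July 17, 2030: 15 days at 4.15% → £3042000 × 4.15% × 15/365 = £5188.0685
July 18 – November 16, 2030: 122 days at 3.35% → £3042000 × 3.35% × 122/365 = £34062.0658
November 17 – December 31, 2030: 45 days at 2.45% → £3042000 × 2.45% × 45/365 = £9188.5068
Total = £125459.5808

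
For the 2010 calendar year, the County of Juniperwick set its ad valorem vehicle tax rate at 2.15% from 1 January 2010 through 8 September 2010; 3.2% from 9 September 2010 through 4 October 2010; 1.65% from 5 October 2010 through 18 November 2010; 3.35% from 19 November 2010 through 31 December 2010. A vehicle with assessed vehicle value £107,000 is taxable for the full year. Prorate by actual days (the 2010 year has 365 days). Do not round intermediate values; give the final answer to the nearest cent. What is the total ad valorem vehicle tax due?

1 January – 8 September 2010: 251 days at 2.15% → £107,000 × 2.15% × 251/365 = £1,581.9877
9 September – 4 October 2010: 26 days at 3.2% → £107,000 × 3.2% × 26/365 = £243.9014
5 October – 18 November 2010: 45 days at 1.65% → £107,000 × 1.65% × 45/365 = £217.6644
19 November – 31 December 2010: 43 days at 3.35% → £107,000 × 3.35% × 43/365 = £422.2836
Total = £2,465.8370

£2,465.84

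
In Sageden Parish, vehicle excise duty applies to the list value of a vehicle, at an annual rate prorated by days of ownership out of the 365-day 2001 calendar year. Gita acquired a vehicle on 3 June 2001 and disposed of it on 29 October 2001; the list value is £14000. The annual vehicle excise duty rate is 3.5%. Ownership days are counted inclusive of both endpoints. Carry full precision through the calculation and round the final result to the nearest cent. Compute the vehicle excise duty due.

£200.03

Days held (3 June – 29 October 2001): 149 out of 365
Tax = £14000 × 3.5% × 149/365 = £200.0274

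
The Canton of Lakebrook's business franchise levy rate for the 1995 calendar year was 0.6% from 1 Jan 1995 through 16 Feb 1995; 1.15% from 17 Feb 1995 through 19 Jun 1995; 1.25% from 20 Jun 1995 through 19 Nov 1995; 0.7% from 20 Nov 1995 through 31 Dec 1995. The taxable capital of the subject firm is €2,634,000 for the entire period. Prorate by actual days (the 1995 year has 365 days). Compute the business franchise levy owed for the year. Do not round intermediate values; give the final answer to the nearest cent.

€28,165.76

1 Jan – 16 Feb 1995: 47 days at 0.6% → €2,634,000 × 0.6% × 47/365 = €2,035.0356
17 Feb – 19 Jun 1995: 123 days at 1.15% → €2,634,000 × 1.15% × 123/365 = €10,207.6521
20 Jun – 19 Nov 1995: 153 days at 1.25% → €2,634,000 × 1.25% × 153/365 = €13,801.4384
20 Nov – 31 Dec 1995: 42 days at 0.7% → €2,634,000 × 0.7% × 42/365 = €2,121.6329
Total = €28,165.7589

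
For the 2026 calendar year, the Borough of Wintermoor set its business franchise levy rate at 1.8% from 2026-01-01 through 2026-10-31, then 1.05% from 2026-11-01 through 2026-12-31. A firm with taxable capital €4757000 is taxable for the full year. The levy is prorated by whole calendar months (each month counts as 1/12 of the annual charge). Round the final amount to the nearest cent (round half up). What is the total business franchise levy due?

€79679.75

2026-01-01 to 2026-10-31: 10 months at 1.8% → €4757000 × 1.8% × 10/12 = €71355.0000
2026-11-01 to 2026-12-31: 2 months at 1.05% → €4757000 × 1.05% × 2/12 = €8324.7500
Total = €79679.7500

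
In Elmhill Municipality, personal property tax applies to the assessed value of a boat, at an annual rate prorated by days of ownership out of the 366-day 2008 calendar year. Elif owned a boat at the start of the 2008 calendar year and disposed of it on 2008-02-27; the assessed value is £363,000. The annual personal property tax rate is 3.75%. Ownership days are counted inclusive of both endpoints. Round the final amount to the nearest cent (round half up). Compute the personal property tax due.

Days held (2008-01-01 to 2008-02-27): 58 out of 366
Tax = £363,000 × 3.75% × 58/366 = £2,157.1721

£2,157.17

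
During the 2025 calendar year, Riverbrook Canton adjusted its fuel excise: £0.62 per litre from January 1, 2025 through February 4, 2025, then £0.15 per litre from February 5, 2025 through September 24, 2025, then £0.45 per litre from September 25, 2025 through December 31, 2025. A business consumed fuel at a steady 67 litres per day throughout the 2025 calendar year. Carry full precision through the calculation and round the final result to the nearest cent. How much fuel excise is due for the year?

£6,740.20

January 1 – February 4, 2025: 35 days × 67 litres/day = 2,345 litres at £0.62/litre → £1,453.90
February 5 – September 24, 2025: 232 days × 67 litres/day = 15,544 litres at £0.15/litre → £2,331.60
September 25 – December 31, 2025: 98 days × 67 litres/day = 6,566 litres at £0.45/litre → £2,954.70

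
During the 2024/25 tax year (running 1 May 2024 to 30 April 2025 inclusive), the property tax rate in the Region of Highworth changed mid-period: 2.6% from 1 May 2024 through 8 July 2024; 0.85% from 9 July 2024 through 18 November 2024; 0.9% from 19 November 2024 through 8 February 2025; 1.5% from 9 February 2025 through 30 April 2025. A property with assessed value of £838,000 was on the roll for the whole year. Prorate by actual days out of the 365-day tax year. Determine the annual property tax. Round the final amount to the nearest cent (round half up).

£11,198.21

1 May – 8 July 2024: 69 days at 2.6% → £838,000 × 2.6% × 69/365 = £4,118.8274
9 July – 18 November 2024: 133 days at 0.85% → £838,000 × 0.85% × 133/365 = £2,595.5041
19 November 2024 – 8 February 2025: 82 days at 0.9% → £838,000 × 0.9% × 82/365 = £1,694.3671
9 February – 30 April 2025: 81 days at 1.5% → £838,000 × 1.5% × 81/365 = £2,789.5068
Total = £11,198.2055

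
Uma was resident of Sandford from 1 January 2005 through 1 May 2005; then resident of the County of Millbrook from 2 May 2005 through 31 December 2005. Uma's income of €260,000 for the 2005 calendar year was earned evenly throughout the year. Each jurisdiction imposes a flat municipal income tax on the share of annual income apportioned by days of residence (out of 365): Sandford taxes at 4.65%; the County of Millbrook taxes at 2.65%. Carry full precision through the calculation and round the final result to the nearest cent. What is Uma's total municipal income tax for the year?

Sandford, 1 January – 1 May 2005: 121 days → €260,000 × 4.65% × 121/365 = €4,007.9178
The County of Millbrook, 2 May – 31 December 2005: 244 days → €260,000 × 2.65% × 244/365 = €4,605.9178
Total = €8,613.8356

€8,613.84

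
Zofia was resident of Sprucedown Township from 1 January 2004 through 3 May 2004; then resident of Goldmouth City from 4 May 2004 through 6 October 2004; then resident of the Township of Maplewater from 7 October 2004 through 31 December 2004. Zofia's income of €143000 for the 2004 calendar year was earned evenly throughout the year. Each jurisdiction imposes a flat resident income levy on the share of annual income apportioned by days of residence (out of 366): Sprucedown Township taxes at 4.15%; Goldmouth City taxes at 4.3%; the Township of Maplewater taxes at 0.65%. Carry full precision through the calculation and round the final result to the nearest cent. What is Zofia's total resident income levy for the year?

€4849.89

Sprucedown Township, 1 January – 3 May 2004: 124 days → €143000 × 4.15% × 124/366 = €2010.5956
Goldmouth City, 4 May – 6 October 2004: 156 days → €143000 × 4.3% × 156/366 = €2620.8852
The Township of Maplewater, 7 October – 31 December 2004: 86 days → €143000 × 0.65% × 86/366 = €218.4071
Total = €4849.8880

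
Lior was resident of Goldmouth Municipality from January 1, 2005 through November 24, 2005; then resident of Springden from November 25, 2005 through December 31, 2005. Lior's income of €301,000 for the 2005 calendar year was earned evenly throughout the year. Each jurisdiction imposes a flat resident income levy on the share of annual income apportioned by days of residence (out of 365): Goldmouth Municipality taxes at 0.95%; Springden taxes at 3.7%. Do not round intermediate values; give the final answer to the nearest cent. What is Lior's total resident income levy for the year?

Goldmouth Municipality, January 1 – November 24, 2005: 328 days → €301,000 × 0.95% × 328/365 = €2,569.6329
Springden, November 25 – December 31, 2005: 37 days → €301,000 × 3.7% × 37/365 = €1,128.9562
Total = €3,698.5890

€3,698.59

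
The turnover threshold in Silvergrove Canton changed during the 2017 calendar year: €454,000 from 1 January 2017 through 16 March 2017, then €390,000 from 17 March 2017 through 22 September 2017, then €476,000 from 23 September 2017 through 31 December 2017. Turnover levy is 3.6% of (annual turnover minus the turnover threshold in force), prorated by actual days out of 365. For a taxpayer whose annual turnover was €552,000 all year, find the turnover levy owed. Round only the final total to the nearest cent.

€4,510.36

1 January – 16 March 2017: 75 days, exemption €454,000 → (€552,000 − €454,000) × 3.6% × 75/365 = €724.9315
17 March – 22 September 2017: 190 days, exemption €390,000 → (€552,000 − €390,000) × 3.6% × 190/365 = €3,035.8356
23 September – 31 December 2017: 100 days, exemption €476,000 → (€552,000 − €476,000) × 3.6% × 100/365 = €749.5890
Total = €4,510.3562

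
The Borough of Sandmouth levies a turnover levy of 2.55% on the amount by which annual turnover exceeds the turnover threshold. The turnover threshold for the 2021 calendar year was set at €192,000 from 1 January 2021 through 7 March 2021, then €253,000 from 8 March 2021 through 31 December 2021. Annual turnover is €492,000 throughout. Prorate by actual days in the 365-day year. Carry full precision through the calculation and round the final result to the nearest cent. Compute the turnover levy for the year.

1 January – 7 March 2021: 66 days, exemption €192,000 → (€492,000 − €192,000) × 2.55% × 66/365 = €1,383.2877
8 March – 31 December 2021: 299 days, exemption €253,000 → (€492,000 − €253,000) × 2.55% × 299/365 = €4,992.4808
Total = €6,375.7685

€6,375.77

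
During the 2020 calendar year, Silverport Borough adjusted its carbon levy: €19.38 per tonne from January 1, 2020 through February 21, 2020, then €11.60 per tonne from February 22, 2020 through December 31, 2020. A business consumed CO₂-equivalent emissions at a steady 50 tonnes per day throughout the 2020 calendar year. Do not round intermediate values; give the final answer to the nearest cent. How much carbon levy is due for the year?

January 1 – February 21, 2020: 52 days × 50 tonnes/day = 2,600 tonnes at €19.38/tonne → €50,388.00
February 22 – December 31, 2020: 314 days × 50 tonnes/day = 15,700 tonnes at €11.60/tonne → €182,120.00

€232,508.00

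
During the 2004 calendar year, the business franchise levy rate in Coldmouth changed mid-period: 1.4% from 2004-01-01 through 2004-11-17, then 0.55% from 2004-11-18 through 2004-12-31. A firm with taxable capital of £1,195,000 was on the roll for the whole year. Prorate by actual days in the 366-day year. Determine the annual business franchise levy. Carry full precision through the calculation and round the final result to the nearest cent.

£15,508.88

2004-01-01 to 2004-11-17: 322 days at 1.4% → £1,195,000 × 1.4% × 322/366 = £14,718.7432
2004-11-18 to 2004-12-31: 44 days at 0.55% → £1,195,000 × 0.55% × 44/366 = £790.1366
Total = £15,508.8798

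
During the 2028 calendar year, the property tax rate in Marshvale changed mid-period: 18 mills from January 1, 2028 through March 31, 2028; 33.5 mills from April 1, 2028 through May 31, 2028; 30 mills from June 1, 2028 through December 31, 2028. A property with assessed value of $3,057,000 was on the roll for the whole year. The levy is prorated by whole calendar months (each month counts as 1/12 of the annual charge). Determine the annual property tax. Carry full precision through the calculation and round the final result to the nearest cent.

$84,322.25

January 1 – March 31, 2028: 3 months at 18 mills → $3,057,000 × 1.8% × 3/12 = $13,756.5000
April 1 – May 31, 2028: 2 months at 33.5 mills → $3,057,000 × 3.35% × 2/12 = $17,068.2500
June 1 – December 31, 2028: 7 months at 30 mills → $3,057,000 × 3% × 7/12 = $53,497.5000
Total = $84,322.2500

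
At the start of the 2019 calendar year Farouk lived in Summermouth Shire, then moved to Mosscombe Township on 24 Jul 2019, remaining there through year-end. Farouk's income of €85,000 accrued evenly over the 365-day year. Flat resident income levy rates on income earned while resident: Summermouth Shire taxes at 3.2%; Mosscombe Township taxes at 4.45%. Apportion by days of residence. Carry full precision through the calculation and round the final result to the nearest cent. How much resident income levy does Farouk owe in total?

Summermouth Shire, 1 Jan – 23 Jul 2019: 204 days → €85,000 × 3.2% × 204/365 = €1,520.2192
Mosscombe Township, 24 Jul – 31 Dec 2019: 161 days → €85,000 × 4.45% × 161/365 = €1,668.4452
Total = €3,188.6644

€3,188.66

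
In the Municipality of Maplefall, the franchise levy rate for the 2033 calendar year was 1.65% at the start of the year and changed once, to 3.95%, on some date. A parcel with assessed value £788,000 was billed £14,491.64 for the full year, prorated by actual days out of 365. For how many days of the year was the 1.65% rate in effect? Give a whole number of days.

335 days

Let d = days at the first rate; then 365 − d days at the second rate.
£788,000 × [1.65%·d + 3.95%·(365−d)] / 365 = £14,491.64
Solving gives d = 335, so the new rate took effect on December 2, 2033.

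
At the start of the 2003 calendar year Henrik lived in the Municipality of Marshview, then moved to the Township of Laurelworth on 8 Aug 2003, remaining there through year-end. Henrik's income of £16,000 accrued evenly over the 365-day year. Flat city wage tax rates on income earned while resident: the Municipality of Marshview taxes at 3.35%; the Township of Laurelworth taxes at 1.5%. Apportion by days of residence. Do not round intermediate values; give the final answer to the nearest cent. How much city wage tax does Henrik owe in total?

The Municipality of Marshview, 1 Jan – 7 Aug 2003: 219 days → £16,000 × 3.35% × 219/365 = £321.6000
The Township of Laurelworth, 8 Aug – 31 Dec 2003: 146 days → £16,000 × 1.5% × 146/365 = £96.0000
Total = £417.6000

£417.60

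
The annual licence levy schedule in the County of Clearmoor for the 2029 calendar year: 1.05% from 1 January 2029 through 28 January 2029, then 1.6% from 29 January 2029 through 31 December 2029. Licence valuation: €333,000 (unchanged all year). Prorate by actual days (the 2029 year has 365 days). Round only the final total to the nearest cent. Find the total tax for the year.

1 January – 28 January 2029: 28 days at 1.05% → €333,000 × 1.05% × 28/365 = €268.2247
29 January – 31 December 2029: 337 days at 1.6% → €333,000 × 1.6% × 337/365 = €4,919.2767
Total = €5,187.5014

€5,187.50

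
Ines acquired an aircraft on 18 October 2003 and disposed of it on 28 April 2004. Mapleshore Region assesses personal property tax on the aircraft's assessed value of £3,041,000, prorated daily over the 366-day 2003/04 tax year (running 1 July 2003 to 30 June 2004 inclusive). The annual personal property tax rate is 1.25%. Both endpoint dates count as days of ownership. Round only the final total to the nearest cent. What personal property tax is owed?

Days held (18 October 2003 – 28 April 2004): 194 out of 366
Tax = £3,041,000 × 1.25% × 194/366 = £20,148.7022

£20,148.70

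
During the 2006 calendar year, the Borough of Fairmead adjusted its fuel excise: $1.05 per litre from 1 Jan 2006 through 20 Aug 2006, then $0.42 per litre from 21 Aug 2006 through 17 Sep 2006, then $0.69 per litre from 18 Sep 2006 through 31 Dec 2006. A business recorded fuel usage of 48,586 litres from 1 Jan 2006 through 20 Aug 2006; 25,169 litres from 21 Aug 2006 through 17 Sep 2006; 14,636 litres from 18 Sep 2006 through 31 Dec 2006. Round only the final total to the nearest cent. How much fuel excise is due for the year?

$71685.12

1 Jan – 20 Aug 2006: 48,586 litres at $1.05/litre → $51015.30
21 Aug – 17 Sep 2006: 25,169 litres at $0.42/litre → $10570.98
18 Sep – 31 Dec 2006: 14,636 litres at $0.69/litre → $10098.84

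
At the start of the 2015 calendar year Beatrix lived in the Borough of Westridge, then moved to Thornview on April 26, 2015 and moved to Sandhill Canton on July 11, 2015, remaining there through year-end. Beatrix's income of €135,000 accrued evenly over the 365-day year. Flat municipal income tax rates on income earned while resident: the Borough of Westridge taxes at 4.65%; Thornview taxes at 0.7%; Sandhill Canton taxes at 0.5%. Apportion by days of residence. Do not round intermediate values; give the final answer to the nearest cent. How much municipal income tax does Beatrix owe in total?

The Borough of Westridge, January 1 – April 25, 2015: 115 days → €135,000 × 4.65% × 115/365 = €1,977.8425
Thornview, April 26 – July 10, 2015: 76 days → €135,000 × 0.7% × 76/365 = €196.7671
Sandhill Canton, July 11 – December 31, 2015: 174 days → €135,000 × 0.5% × 174/365 = €321.7808
Total = €2,496.3904

€2,496.39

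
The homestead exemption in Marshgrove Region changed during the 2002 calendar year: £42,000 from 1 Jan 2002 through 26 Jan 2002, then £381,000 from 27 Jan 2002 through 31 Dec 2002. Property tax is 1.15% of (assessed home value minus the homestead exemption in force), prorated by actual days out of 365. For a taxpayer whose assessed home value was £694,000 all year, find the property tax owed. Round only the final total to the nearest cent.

1 Jan – 26 Jan 2002: 26 days, exemption £42,000 → (£694,000 − £42,000) × 1.15% × 26/365 = £534.1041
27 Jan – 31 Dec 2002: 339 days, exemption £381,000 → (£694,000 − £381,000) × 1.15% × 339/365 = £3,343.0973
Total = £3,877.2014

£3,877.20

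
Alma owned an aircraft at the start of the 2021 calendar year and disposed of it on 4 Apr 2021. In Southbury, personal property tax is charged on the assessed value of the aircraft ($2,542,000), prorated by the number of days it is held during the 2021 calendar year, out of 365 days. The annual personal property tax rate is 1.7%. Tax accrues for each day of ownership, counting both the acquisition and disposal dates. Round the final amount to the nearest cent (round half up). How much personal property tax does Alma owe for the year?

$11,129.08

Days held (1 Jan – 4 Apr 2021): 94 out of 365
Tax = $2,542,000 × 1.7% × 94/365 = $11,129.0849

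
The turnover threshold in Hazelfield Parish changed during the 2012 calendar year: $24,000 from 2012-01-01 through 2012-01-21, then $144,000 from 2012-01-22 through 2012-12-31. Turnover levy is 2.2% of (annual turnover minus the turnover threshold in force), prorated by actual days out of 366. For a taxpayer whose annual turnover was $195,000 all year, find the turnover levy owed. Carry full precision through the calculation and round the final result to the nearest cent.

$1,273.48

2012-01-01 to 2012-01-21: 21 days, exemption $24,000 → ($195,000 − $24,000) × 2.2% × 21/366 = $215.8525
2012-01-22 to 2012-12-31: 345 days, exemption $144,000 → ($195,000 − $144,000) × 2.2% × 345/366 = $1,057.6230
Total = $1,273.4754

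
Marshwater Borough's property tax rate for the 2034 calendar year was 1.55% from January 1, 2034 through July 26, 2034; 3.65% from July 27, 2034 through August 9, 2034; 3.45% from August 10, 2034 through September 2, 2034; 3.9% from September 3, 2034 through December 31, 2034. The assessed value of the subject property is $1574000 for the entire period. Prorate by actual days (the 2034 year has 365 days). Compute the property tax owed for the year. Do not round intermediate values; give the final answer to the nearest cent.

$39792.01

January 1 – July 26, 2034: 207 days at 1.55% → $1574000 × 1.55% × 207/365 = $13836.1068
July 27 – August 9, 2034: 14 days at 3.65% → $1574000 × 3.65% × 14/365 = $2203.6000
August 10 – September 2, 2034: 24 days at 3.45% → $1574000 × 3.45% × 24/365 = $3570.6082
September 3 – December 31, 2034: 120 days at 3.9% → $1574000 × 3.9% × 120/365 = $20181.6986
Total = $39792.0137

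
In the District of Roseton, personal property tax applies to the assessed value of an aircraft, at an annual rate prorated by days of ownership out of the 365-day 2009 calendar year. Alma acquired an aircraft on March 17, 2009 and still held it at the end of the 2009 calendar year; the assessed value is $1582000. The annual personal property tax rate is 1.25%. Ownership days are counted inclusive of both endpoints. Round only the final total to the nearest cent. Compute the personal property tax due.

$15711.64

Days held (March 17 – December 31, 2009): 290 out of 365
Tax = $1582000 × 1.25% × 290/365 = $15711.6438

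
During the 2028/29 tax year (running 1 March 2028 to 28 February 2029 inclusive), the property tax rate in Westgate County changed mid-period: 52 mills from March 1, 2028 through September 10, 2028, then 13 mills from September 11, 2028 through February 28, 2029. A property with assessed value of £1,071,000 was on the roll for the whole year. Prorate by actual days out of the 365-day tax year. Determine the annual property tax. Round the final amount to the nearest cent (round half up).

£36,123.51

March 1 – September 10, 2028: 194 days at 52 mills → £1,071,000 × 5.2% × 194/365 = £29,600.6795
September 11, 2028 – February 28, 2029: 171 days at 13 mills → £1,071,000 × 1.3% × 171/365 = £6,522.8301
Total = £36,123.5096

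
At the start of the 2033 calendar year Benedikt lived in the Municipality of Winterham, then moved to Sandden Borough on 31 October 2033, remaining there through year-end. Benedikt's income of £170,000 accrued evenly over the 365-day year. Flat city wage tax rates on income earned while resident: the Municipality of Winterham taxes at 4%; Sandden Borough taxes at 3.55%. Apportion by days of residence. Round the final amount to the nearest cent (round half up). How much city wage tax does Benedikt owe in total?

£6,670.05

The Municipality of Winterham, 1 January – 30 October 2033: 303 days → £170,000 × 4% × 303/365 = £5,644.9315
Sandden Borough, 31 October – 31 December 2033: 62 days → £170,000 × 3.55% × 62/365 = £1,025.1233
Total = £6,670.0548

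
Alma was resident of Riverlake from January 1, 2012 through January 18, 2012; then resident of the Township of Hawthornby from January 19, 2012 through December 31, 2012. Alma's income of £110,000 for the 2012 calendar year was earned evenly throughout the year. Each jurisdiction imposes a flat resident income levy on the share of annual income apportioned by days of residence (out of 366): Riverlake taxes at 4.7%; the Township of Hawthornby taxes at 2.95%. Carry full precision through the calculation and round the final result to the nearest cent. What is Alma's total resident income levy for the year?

Riverlake, January 1 – January 18, 2012: 18 days → £110,000 × 4.7% × 18/366 = £254.2623
The Township of Hawthornby, January 19 – December 31, 2012: 348 days → £110,000 × 2.95% × 348/366 = £3,085.4098
Total = £3,339.6721

£3,339.67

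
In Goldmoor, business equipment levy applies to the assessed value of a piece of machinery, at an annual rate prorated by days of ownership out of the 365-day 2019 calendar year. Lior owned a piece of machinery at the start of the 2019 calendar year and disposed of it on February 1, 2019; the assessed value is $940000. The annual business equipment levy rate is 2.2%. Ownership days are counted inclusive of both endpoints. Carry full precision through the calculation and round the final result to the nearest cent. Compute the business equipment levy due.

$1813.04

Days held (January 1 – February 1, 2019): 32 out of 365
Tax = $940000 × 2.2% × 32/365 = $1813.0411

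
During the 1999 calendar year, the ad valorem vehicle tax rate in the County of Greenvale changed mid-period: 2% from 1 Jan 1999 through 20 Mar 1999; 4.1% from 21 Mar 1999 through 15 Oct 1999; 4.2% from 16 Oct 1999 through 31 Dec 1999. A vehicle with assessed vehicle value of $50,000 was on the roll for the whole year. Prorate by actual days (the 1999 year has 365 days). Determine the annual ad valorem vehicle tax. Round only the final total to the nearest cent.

1 Jan – 20 Mar 1999: 79 days at 2% → $50,000 × 2% × 79/365 = $216.4384
21 Mar – 15 Oct 1999: 209 days at 4.1% → $50,000 × 4.1% × 209/365 = $1,173.8356
16 Oct – 31 Dec 1999: 77 days at 4.2% → $50,000 × 4.2% × 77/365 = $443.0137
Total = $1,833.2877

$1,833.29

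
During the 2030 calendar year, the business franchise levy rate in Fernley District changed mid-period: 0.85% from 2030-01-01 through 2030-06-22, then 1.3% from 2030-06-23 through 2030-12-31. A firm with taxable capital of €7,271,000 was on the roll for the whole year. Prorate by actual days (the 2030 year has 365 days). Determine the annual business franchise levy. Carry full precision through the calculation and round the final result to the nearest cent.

2030-01-01 to 2030-06-22: 173 days at 0.85% → €7,271,000 × 0.85% × 173/365 = €29,293.1658
2030-06-23 to 2030-12-31: 192 days at 1.3% → €7,271,000 × 1.3% × 192/365 = €49,721.6877
Total = €79,014.8534

€79,014.85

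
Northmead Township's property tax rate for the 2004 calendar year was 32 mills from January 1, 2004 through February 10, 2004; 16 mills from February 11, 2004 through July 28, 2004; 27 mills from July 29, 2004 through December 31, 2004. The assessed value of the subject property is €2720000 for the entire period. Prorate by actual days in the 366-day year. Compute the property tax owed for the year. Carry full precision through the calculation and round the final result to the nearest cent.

January 1 – February 10, 2004: 41 days at 32 mills → €2720000 × 3.2% × 41/366 = €9750.3825
February 11 – July 28, 2004: 169 days at 16 mills → €2720000 × 1.6% × 169/366 = €20095.3005
July 29 – December 31, 2004: 156 days at 27 mills → €2720000 × 2.7% × 156/366 = €31302.2951
Total = €61147.9781

€61147.98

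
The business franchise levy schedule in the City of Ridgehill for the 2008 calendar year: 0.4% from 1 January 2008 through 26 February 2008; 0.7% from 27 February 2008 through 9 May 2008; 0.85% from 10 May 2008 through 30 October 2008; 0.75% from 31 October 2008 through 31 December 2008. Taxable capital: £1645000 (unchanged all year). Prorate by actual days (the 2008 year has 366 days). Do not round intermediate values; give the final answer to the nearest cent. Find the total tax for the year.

1 January – 26 February 2008: 57 days at 0.4% → £1645000 × 0.4% × 57/366 = £1024.7541
27 February – 9 May 2008: 73 days at 0.7% → £1645000 × 0.7% × 73/366 = £2296.7077
10 May – 30 October 2008: 174 days at 0.85% → £1645000 × 0.85% × 174/366 = £6647.4180
31 October – 31 December 2008: 62 days at 0.75% → £1645000 × 0.75% × 62/366 = £2089.9590
Total = £12058.8388

£12058.84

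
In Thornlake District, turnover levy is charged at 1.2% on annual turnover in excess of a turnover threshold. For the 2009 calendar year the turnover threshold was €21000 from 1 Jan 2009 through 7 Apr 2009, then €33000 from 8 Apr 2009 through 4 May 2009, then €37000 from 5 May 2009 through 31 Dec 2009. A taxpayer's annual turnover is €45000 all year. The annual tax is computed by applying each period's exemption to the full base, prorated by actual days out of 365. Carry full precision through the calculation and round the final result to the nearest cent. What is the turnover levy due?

1 Jan – 7 Apr 2009: 97 days, exemption €21000 → (€45000 − €21000) × 1.2% × 97/365 = €76.5370
8 Apr – 4 May 2009: 27 days, exemption €33000 → (€45000 − €33000) × 1.2% × 27/365 = €10.6521
5 May – 31 Dec 2009: 241 days, exemption €37000 → (€45000 − €37000) × 1.2% × 241/365 = €63.3863
Total = €150.5753

€150.58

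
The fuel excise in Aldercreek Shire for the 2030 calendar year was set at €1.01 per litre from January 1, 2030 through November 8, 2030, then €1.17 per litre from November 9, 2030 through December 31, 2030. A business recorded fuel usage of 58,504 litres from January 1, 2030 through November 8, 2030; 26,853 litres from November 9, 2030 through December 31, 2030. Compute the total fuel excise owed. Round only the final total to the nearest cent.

January 1 – November 8, 2030: 58,504 litres at €1.01/litre → €59089.04
November 9 – December 31, 2030: 26,853 litres at €1.17/litre → €31418.01

€90507.05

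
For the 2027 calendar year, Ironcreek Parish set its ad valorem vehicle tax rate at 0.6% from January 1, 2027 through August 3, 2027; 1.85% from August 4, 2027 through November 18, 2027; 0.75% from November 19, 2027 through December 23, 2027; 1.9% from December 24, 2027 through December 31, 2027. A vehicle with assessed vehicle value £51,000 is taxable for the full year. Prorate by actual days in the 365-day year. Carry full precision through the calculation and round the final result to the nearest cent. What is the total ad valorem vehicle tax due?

£514.75

January 1 – August 3, 2027: 215 days at 0.6% → £51,000 × 0.6% × 215/365 = £180.2466
August 4 – November 18, 2027: 107 days at 1.85% → £51,000 × 1.85% × 107/365 = £276.5877
November 19 – December 23, 2027: 35 days at 0.75% → £51,000 × 0.75% × 35/365 = £36.6781
December 24 – December 31, 2027: 8 days at 1.9% → £51,000 × 1.9% × 8/365 = £21.2384
Total = £514.7507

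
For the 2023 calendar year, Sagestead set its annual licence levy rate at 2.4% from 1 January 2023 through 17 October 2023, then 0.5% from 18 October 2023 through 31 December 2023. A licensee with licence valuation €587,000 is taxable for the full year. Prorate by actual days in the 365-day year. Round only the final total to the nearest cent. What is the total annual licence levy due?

1 January – 17 October 2023: 290 days at 2.4% → €587,000 × 2.4% × 290/365 = €11,193.2055
18 October – 31 December 2023: 75 days at 0.5% → €587,000 × 0.5% × 75/365 = €603.0822
Total = €11,796.2877

€11,796.29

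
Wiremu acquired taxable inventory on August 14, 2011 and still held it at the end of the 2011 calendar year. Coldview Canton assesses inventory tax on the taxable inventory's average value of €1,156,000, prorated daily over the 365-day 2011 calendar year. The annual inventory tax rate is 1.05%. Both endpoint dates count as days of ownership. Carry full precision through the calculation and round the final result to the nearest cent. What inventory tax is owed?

Days held (August 14 – December 31, 2011): 140 out of 365
Tax = €1,156,000 × 1.05% × 140/365 = €4,655.6712

€4,655.67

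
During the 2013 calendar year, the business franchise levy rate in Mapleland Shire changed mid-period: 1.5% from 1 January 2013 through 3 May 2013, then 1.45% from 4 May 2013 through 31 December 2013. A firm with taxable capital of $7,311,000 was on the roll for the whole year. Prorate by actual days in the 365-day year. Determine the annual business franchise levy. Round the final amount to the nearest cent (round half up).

1 January – 3 May 2013: 123 days at 1.5% → $7,311,000 × 1.5% × 123/365 = $36,955.6027
4 May – 31 December 2013: 242 days at 1.45% → $7,311,000 × 1.45% × 242/365 = $70,285.7507
Total = $107,241.3534

$107,241.35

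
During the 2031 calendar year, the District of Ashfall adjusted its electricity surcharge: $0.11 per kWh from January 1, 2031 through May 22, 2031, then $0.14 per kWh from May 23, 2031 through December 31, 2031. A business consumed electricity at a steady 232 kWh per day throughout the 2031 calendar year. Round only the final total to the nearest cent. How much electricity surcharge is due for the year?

$10866.88

January 1 – May 22, 2031: 142 days × 232 kWh/day = 32,944 kWh at $0.11/kWh → $3623.84
May 23 – December 31, 2031: 223 days × 232 kWh/day = 51,736 kWh at $0.14/kWh → $7243.04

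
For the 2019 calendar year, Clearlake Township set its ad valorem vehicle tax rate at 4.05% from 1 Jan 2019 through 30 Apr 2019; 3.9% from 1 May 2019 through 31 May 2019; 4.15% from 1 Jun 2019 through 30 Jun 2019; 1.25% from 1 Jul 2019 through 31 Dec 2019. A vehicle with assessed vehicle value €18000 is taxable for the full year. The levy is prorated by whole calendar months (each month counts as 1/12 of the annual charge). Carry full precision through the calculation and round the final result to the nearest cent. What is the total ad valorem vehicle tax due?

€476.25

1 Jan – 30 Apr 2019: 4 months at 4.05% → €18000 × 4.05% × 4/12 = €243.0000
1 May – 31 May 2019: 1 month at 3.9% → €18000 × 3.9% × 1/12 = €58.5000
1 Jun – 30 Jun 2019: 1 month at 4.15% → €18000 × 4.15% × 1/12 = €62.2500
1 Jul – 31 Dec 2019: 6 months at 1.25% → €18000 × 1.25% × 6/12 = €112.5000
Total = €476.2500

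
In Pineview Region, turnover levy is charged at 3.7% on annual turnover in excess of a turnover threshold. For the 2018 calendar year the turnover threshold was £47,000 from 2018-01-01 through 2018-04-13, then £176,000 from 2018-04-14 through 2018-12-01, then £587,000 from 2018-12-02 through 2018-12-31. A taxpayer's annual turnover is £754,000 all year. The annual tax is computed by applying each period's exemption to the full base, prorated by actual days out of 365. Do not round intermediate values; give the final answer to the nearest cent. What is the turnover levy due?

2018-01-01 to 2018-04-13: 103 days, exemption £47,000 → (£754,000 − £47,000) × 3.7% × 103/365 = £7,381.8548
2018-04-14 to 2018-12-01: 232 days, exemption £176,000 → (£754,000 − £176,000) × 3.7% × 232/365 = £13,593.2932
2018-12-02 to 2018-12-31: 30 days, exemption £587,000 → (£754,000 − £587,000) × 3.7% × 30/365 = £507.8630
Total = £21,483.0110

£21,483.01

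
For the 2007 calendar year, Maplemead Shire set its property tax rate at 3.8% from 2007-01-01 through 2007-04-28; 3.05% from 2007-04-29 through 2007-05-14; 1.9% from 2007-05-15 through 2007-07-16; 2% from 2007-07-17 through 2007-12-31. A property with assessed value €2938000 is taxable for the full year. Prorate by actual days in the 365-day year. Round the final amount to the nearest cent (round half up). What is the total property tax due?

2007-01-01 to 2007-04-28: 118 days at 3.8% → €2938000 × 3.8% × 118/365 = €36093.1288
2007-04-29 to 2007-05-14: 16 days at 3.05% → €2938000 × 3.05% × 16/365 = €3928.0658
2007-05-15 to 2007-07-16: 63 days at 1.9% → €2938000 × 1.9% × 63/365 = €9635.0301
2007-07-17 to 2007-12-31: 168 days at 2% → €2938000 × 2% × 168/365 = €27045.6986
Total = €76701.9233

€76701.92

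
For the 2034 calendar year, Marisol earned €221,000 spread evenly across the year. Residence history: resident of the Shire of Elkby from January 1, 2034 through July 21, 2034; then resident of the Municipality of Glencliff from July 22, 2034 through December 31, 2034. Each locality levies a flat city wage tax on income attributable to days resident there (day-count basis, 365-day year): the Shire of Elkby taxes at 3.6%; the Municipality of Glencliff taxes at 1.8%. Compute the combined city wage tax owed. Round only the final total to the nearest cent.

€6,179.52

The Shire of Elkby, January 1 – July 21, 2034: 202 days → €221,000 × 3.6% × 202/365 = €4,403.0466
The Municipality of Glencliff, July 22 – December 31, 2034: 163 days → €221,000 × 1.8% × 163/365 = €1,776.4767
Total = €6,179.5233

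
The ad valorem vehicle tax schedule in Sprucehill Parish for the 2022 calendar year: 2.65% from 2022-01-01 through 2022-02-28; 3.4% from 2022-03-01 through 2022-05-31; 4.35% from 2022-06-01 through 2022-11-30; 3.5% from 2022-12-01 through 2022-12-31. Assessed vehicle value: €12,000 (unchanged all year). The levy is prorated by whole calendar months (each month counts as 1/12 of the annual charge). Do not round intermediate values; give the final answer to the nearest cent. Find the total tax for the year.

2022-01-01 to 2022-02-28: 2 months at 2.65% → €12,000 × 2.65% × 2/12 = €53.0000
2022-03-01 to 2022-05-31: 3 months at 3.4% → €12,000 × 3.4% × 3/12 = €102.0000
2022-06-01 to 2022-11-30: 6 months at 4.35% → €12,000 × 4.35% × 6/12 = €261.0000
2022-12-01 to 2022-12-31: 1 month at 3.5% → €12,000 × 3.5% × 1/12 = €35.0000
Total = €451.0000

€451.00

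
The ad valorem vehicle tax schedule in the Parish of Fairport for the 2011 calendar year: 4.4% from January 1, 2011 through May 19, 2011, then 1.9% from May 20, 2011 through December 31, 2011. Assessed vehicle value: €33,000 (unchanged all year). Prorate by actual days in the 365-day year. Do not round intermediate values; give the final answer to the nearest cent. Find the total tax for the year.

January 1 – May 19, 2011: 139 days at 4.4% → €33,000 × 4.4% × 139/365 = €552.9534
May 20 – December 31, 2011: 226 days at 1.9% → €33,000 × 1.9% × 226/365 = €388.2247
Total = €941.1781

€941.18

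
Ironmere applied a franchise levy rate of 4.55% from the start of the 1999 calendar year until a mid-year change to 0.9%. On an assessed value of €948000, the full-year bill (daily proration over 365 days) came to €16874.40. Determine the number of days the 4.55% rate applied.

88 days

Let d = days at the first rate; then 365 − d days at the second rate.
€948000 × [4.55%·d + 0.9%·(365−d)] / 365 = €16874.40
Solving gives d = 88, so the new rate took effect on 30 Mar 1999.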